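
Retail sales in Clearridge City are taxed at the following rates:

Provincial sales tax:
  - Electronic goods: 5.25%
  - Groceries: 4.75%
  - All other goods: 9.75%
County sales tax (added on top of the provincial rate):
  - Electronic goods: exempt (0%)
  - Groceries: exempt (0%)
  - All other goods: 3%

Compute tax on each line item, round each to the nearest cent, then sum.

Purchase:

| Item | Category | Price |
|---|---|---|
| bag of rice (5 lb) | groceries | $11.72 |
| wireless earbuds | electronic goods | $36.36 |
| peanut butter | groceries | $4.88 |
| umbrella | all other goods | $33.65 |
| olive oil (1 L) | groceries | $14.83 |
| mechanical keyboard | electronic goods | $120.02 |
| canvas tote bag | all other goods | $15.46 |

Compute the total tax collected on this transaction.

$15.96

Bag of rice (5 lb) $11.72: groceries → 4.75% + 0% county = 4.75% → $0.56
Wireless earbuds $36.36: electronic goods → 5.25% + 0% county = 5.25% → $1.91
Peanut butter $4.88: groceries → 4.75% + 0% county = 4.75% → $0.23
Umbrella $33.65: all other goods → 9.75% + 3% county = 12.75% → $4.29
Olive oil (1 L) $14.83: groceries → 4.75% + 0% county = 4.75% → $0.70
Mechanical keyboard $120.02: electronic goods → 5.25% + 0% county = 5.25% → $6.30
Canvas tote bag $15.46: all other goods → 9.75% + 3% county = 12.75% → $1.97
Total tax = $0.56 + $1.91 + $0.23 + $4.29 + $0.70 + $6.30 + $1.97 = $15.96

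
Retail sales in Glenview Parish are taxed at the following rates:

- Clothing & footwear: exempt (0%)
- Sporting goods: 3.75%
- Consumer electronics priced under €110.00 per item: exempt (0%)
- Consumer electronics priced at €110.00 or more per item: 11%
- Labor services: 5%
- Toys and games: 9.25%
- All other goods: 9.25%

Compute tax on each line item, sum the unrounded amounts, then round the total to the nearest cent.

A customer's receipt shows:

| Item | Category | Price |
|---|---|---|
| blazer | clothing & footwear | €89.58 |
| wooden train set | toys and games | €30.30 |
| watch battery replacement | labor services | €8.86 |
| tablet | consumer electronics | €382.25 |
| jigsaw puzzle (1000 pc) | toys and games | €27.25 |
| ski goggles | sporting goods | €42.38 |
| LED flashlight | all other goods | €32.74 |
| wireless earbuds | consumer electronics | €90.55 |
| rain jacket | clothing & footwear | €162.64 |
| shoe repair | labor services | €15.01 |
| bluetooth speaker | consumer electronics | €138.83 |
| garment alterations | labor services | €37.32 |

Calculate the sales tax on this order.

Blazer €89.58: clothing & footwear → 0% → €0.00
Wooden train set €30.30: toys and games → 9.25% → €2.80275
Watch battery replacement €8.86: labor services → 5% → €0.443
Tablet €382.25: consumer electronics, €110.00 or more → 11% → €42.0475
Jigsaw puzzle (1000 pc) €27.25: toys and games → 9.25% → €2.520625
Ski goggles €42.38: sporting goods → 3.75% → €1.58925
LED flashlight €32.74: all other goods → 9.25% → €3.02845
Wireless earbuds €90.55: consumer electronics, under €110.00 → 0% → €0.00
Rain jacket €162.64: clothing & footwear → 0% → €0.00
Shoe repair €15.01: labor services → 5% → €0.7505
Bluetooth speaker €138.83: consumer electronics, €110.00 or more → 11% → €15.2713
Garment alterations €37.32: labor services → 5% → €1.866
Unrounded tax sum = €70.319375 → €70.32

€70.32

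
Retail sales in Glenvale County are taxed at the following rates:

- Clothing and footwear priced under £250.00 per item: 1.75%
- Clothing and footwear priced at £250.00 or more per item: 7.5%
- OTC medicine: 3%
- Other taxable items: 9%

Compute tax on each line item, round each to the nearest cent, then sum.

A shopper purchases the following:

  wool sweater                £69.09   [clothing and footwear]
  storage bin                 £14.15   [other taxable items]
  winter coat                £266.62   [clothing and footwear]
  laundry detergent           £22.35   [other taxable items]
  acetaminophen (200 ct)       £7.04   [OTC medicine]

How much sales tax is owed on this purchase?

£24.70

Wool sweater £69.09: clothing and footwear, under £250.00 → 1.75% → £1.21
Storage bin £14.15: other taxable items → 9% → £1.27
Winter coat £266.62: clothing and footwear, £250.00 or more → 7.5% → £20.00
Laundry detergent £22.35: other taxable items → 9% → £2.01
Acetaminophen (200 ct) £7.04: OTC medicine → 3% → £0.21
Total tax = £1.21 + £1.27 + £20.00 + £2.01 + £0.21 = £24.70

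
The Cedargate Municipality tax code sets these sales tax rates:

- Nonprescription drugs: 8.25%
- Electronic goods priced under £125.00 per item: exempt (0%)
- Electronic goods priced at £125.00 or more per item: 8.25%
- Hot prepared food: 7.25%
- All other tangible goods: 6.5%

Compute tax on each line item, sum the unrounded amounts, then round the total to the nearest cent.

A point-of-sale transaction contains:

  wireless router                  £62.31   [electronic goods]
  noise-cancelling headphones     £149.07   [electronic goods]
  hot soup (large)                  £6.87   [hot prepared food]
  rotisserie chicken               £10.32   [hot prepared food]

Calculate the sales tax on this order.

Wireless router £62.31: electronic goods, under £125.00 → 0% → £0.00
Noise-cancelling headphones £149.07: electronic goods, £125.00 or more → 8.25% → £12.298275
Hot soup (large) £6.87: hot prepared food → 7.25% → £0.498075
Rotisserie chicken £10.32: hot prepared food → 7.25% → £0.7482
Unrounded tax sum = £13.54455 → £13.54

£13.54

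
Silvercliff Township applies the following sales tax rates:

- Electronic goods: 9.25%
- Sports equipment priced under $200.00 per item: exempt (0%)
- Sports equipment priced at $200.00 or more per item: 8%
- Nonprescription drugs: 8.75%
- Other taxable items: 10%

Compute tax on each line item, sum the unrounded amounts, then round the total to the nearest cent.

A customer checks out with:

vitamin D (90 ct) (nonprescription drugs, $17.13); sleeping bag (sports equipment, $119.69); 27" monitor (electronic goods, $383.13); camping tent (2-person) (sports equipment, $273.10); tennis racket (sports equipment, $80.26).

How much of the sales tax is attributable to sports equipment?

Sleeping bag $119.69: sports equipment, under $200.00 → 0% → $0.00
Camping tent (2-person) $273.10: sports equipment, $200.00 or more → 8% → $21.848
Tennis racket $80.26: sports equipment, under $200.00 → 0% → $0.00
Tax on sports equipment: unrounded sum = $21.848 → $21.85

$21.85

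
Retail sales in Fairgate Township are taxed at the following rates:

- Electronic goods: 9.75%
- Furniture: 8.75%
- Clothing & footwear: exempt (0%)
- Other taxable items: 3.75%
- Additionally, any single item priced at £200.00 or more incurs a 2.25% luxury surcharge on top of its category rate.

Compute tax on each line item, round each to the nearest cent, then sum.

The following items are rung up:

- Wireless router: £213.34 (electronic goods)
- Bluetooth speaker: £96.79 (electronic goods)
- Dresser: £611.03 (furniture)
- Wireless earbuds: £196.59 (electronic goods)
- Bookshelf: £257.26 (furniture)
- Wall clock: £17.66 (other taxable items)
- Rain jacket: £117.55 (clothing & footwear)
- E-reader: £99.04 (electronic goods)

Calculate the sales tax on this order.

Wireless router £213.34: electronic goods → 9.75% + 2.25% surcharge = 12% → £25.60
Bluetooth speaker £96.79: electronic goods → 9.75% → £9.44
Dresser £611.03: furniture → 8.75% + 2.25% surcharge = 11% → £67.21
Wireless earbuds £196.59: electronic goods → 9.75% → £19.17
Bookshelf £257.26: furniture → 8.75% + 2.25% surcharge = 11% → £28.30
Wall clock £17.66: other taxable items → 3.75% → £0.66
Rain jacket £117.55: clothing & footwear → 0% → £0.00
E-reader £99.04: electronic goods → 9.75% → £9.66
Total tax = £25.60 + £9.44 + £67.21 + £19.17 + £28.30 + £0.66 + £9.66 = £160.04

£160.04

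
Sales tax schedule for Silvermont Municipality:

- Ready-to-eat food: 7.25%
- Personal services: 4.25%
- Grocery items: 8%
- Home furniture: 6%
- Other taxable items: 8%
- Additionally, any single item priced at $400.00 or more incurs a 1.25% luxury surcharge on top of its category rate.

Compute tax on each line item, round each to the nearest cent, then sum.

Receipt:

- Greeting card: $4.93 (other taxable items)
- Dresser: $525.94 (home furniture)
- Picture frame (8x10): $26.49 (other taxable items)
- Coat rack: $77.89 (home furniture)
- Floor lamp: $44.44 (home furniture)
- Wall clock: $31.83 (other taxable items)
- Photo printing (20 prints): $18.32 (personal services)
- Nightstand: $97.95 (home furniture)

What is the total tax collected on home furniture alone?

$51.35

Dresser $525.94: home furniture → 6% + 1.25% surcharge = 7.25% → $38.13
Coat rack $77.89: home furniture → 6% → $4.67
Floor lamp $44.44: home furniture → 6% → $2.67
Nightstand $97.95: home furniture → 6% → $5.88
Tax on home furniture = $38.13 + $4.67 + $2.67 + $5.88 = $51.35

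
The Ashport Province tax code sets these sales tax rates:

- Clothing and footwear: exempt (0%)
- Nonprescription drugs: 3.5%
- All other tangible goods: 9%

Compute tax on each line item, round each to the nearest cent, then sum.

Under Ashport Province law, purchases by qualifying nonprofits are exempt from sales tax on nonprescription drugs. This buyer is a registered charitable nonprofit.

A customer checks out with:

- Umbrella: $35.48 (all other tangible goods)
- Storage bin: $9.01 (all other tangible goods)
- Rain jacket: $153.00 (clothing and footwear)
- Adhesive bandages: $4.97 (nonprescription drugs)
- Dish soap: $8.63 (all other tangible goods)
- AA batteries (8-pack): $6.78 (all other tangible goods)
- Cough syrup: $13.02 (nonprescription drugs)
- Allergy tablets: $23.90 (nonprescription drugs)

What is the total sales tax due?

Umbrella $35.48: all other tangible goods → 9% → $3.19
Storage bin $9.01: all other tangible goods → 9% → $0.81
Rain jacket $153.00: clothing and footwear → 0% → $0.00
Adhesive bandages $4.97: nonprescription drugs, buyer-exempt → 0% → $0.00
Dish soap $8.63: all other tangible goods → 9% → $0.78
AA batteries (8-pack) $6.78: all other tangible goods → 9% → $0.61
Cough syrup $13.02: nonprescription drugs, buyer-exempt → 0% → $0.00
Allergy tablets $23.90: nonprescription drugs, buyer-exempt → 0% → $0.00
Total tax = $3.19 + $0.81 + $0.78 + $0.61 = $5.39

$5.39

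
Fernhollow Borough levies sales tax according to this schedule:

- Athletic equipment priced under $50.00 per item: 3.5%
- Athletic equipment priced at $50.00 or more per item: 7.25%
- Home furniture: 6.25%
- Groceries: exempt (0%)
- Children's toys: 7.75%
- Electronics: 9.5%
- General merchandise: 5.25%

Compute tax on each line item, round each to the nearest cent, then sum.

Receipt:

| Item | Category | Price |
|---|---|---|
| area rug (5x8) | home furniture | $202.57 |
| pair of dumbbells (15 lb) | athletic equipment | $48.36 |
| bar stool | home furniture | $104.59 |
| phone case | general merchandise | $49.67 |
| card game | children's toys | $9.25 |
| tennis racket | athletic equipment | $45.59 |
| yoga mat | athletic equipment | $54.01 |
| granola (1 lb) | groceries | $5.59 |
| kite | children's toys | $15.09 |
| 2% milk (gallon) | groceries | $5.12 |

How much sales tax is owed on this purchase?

$30.91

Area rug (5x8) $202.57: home furniture → 6.25% → $12.66
Pair of dumbbells (15 lb) $48.36: athletic equipment, under $50.00 → 3.5% → $1.69
Bar stool $104.59: home furniture → 6.25% → $6.54
Phone case $49.67: general merchandise → 5.25% → $2.61
Card game $9.25: children's toys → 7.75% → $0.72
Tennis racket $45.59: athletic equipment, under $50.00 → 3.5% → $1.60
Yoga mat $54.01: athletic equipment, $50.00 or more → 7.25% → $3.92
Granola (1 lb) $5.59: groceries → 0% → $0.00
Kite $15.09: children's toys → 7.75% → $1.17
2% milk (gallon) $5.12: groceries → 0% → $0.00
Total tax = $12.66 + $1.69 + $6.54 + $2.61 + $0.72 + $1.60 + $3.92 + $1.17 = $30.91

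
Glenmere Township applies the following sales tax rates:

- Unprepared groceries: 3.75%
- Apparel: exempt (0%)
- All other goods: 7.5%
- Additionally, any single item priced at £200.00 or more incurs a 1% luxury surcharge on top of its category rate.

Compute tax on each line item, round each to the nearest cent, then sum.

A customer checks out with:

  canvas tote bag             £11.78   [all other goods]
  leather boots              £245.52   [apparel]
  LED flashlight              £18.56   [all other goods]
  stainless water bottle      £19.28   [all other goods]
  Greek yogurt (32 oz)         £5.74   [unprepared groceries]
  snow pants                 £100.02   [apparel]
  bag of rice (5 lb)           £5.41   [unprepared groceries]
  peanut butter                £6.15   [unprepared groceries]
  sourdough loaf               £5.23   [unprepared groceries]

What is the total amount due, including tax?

£424.72

Canvas tote bag £11.78: all other goods → 7.5% → £0.88
Leather boots £245.52: apparel → 0% + 1% surcharge = 1% → £2.46
LED flashlight £18.56: all other goods → 7.5% → £1.39
Stainless water bottle £19.28: all other goods → 7.5% → £1.45
Greek yogurt (32 oz) £5.74: unprepared groceries → 3.75% → £0.22
Snow pants £100.02: apparel → 0% → £0.00
Bag of rice (5 lb) £5.41: unprepared groceries → 3.75% → £0.20
Peanut butter £6.15: unprepared groceries → 3.75% → £0.23
Sourdough loaf £5.23: unprepared groceries → 3.75% → £0.20
Subtotal = £417.69; tax = £7.03; total due = £424.72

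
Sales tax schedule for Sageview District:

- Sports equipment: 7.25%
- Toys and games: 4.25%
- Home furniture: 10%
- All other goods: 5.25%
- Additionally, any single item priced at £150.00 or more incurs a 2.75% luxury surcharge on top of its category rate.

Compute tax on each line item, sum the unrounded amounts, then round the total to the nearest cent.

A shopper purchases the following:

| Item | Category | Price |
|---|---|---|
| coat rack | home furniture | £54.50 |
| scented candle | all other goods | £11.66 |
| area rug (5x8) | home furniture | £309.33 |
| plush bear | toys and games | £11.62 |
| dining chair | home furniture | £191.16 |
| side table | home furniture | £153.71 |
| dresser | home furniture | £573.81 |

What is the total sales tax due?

Coat rack £54.50: home furniture → 10% → £5.45
Scented candle £11.66: all other goods → 5.25% → £0.61215
Area rug (5x8) £309.33: home furniture → 10% + 2.75% surcharge = 12.75% → £39.439575
Plush bear £11.62: toys and games → 4.25% → £0.49385
Dining chair £191.16: home furniture → 10% + 2.75% surcharge = 12.75% → £24.3729
Side table £153.71: home furniture → 10% + 2.75% surcharge = 12.75% → £19.598025
Dresser £573.81: home furniture → 10% + 2.75% surcharge = 12.75% → £73.160775
Unrounded tax sum = £163.127275 → £163.13

£163.13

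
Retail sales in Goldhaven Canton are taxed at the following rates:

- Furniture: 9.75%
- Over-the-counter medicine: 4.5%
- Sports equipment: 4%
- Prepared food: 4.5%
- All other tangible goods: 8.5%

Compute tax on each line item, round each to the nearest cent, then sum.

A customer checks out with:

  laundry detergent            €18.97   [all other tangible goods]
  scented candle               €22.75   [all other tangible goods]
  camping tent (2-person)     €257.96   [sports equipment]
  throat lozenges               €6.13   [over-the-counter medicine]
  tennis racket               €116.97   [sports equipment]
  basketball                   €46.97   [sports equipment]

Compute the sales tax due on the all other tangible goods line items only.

Laundry detergent €18.97: all other tangible goods → 8.5% → €1.61
Scented candle €22.75: all other tangible goods → 8.5% → €1.93
Tax on all other tangible goods = €1.61 + €1.93 = €3.54

€3.54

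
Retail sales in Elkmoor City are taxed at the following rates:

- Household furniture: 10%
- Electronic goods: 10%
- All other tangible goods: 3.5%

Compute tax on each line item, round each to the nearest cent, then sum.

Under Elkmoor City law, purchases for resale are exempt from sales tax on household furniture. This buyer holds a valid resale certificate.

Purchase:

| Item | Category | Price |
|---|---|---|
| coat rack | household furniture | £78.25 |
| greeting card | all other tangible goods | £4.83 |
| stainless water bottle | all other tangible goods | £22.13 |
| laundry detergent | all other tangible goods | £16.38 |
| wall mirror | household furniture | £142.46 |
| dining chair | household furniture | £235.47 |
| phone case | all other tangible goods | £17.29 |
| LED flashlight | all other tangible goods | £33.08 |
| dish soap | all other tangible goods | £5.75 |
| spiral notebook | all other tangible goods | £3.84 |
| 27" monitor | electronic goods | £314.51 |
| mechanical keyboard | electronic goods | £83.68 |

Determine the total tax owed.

£43.43

Coat rack £78.25: household furniture, buyer-exempt → 0% → £0.00
Greeting card £4.83: all other tangible goods → 3.5% → £0.17
Stainless water bottle £22.13: all other tangible goods → 3.5% → £0.77
Laundry detergent £16.38: all other tangible goods → 3.5% → £0.57
Wall mirror £142.46: household furniture, buyer-exempt → 0% → £0.00
Dining chair £235.47: household furniture, buyer-exempt → 0% → £0.00
Phone case £17.29: all other tangible goods → 3.5% → £0.61
LED flashlight £33.08: all other tangible goods → 3.5% → £1.16
Dish soap £5.75: all other tangible goods → 3.5% → £0.20
Spiral notebook £3.84: all other tangible goods → 3.5% → £0.13
27" monitor £314.51: electronic goods → 10% → £31.45
Mechanical keyboard £83.68: electronic goods → 10% → £8.37
Total tax = £0.17 + £0.77 + £0.57 + £0.61 + £1.16 + £0.20 + £0.13 + £31.45 + £8.37 = £43.43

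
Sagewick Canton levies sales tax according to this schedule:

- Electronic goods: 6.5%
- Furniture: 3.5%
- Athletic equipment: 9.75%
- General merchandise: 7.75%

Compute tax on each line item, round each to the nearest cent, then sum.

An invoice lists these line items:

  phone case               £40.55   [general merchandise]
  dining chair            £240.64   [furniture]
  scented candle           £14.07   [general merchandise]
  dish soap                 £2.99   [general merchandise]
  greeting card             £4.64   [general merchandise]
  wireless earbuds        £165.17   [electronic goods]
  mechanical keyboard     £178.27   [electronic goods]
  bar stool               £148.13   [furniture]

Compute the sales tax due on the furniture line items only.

£13.60

Dining chair £240.64: furniture → 3.5% → £8.42
Bar stool £148.13: furniture → 3.5% → £5.18
Tax on furniture = £8.42 + £5.18 = £13.60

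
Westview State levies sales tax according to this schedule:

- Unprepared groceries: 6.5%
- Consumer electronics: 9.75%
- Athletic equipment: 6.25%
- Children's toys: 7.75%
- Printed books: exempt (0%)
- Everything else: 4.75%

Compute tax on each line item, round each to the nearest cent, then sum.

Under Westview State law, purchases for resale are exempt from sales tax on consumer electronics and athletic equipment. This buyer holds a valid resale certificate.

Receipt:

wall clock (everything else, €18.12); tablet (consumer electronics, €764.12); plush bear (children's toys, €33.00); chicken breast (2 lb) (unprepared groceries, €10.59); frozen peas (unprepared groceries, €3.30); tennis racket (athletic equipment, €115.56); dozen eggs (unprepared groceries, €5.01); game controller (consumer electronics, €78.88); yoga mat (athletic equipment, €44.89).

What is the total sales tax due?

€4.65

Wall clock €18.12: everything else → 4.75% → €0.86
Tablet €764.12: consumer electronics, buyer-exempt → 0% → €0.00
Plush bear €33.00: children's toys → 7.75% → €2.56
Chicken breast (2 lb) €10.59: unprepared groceries → 6.5% → €0.69
Frozen peas €3.30: unprepared groceries → 6.5% → €0.21
Tennis racket €115.56: athletic equipment, buyer-exempt → 0% → €0.00
Dozen eggs €5.01: unprepared groceries → 6.5% → €0.33
Game controller €78.88: consumer electronics, buyer-exempt → 0% → €0.00
Yoga mat €44.89: athletic equipment, buyer-exempt → 0% → €0.00
Total tax = €0.86 + €2.56 + €0.69 + €0.21 + €0.33 = €4.65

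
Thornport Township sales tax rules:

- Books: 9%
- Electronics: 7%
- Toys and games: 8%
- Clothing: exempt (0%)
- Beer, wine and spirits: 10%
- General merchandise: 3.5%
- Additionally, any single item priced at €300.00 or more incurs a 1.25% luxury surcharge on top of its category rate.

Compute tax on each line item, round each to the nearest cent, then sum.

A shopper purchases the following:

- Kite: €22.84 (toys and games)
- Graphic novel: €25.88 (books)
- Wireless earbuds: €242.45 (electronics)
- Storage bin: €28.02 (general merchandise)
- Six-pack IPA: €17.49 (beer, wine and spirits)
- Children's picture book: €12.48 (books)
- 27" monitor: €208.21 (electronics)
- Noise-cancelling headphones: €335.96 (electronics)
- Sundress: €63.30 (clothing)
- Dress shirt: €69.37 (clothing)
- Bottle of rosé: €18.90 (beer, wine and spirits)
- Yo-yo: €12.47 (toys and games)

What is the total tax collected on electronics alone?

€59.26

Wireless earbuds €242.45: electronics → 7% → €16.97
27" monitor €208.21: electronics → 7% → €14.57
Noise-cancelling headphones €335.96: electronics → 7% + 1.25% surcharge = 8.25% → €27.72
Tax on electronics = €16.97 + €14.57 + €27.72 = €59.26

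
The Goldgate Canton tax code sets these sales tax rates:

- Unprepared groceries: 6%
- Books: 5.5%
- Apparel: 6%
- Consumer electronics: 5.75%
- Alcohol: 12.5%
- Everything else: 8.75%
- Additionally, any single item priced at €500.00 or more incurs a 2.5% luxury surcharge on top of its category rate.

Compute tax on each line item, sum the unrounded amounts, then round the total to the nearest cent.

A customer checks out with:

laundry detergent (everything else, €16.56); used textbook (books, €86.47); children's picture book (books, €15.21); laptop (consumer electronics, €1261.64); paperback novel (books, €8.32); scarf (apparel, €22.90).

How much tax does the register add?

€112.96

Laundry detergent €16.56: everything else → 8.75% → €1.449
Used textbook €86.47: books → 5.5% → €4.75585
Children's picture book €15.21: books → 5.5% → €0.83655
Laptop €1261.64: consumer electronics → 5.75% + 2.5% surcharge = 8.25% → €104.0853
Paperback novel €8.32: books → 5.5% → €0.4576
Scarf €22.90: apparel → 6% → €1.374
Unrounded tax sum = €112.9583 → €112.96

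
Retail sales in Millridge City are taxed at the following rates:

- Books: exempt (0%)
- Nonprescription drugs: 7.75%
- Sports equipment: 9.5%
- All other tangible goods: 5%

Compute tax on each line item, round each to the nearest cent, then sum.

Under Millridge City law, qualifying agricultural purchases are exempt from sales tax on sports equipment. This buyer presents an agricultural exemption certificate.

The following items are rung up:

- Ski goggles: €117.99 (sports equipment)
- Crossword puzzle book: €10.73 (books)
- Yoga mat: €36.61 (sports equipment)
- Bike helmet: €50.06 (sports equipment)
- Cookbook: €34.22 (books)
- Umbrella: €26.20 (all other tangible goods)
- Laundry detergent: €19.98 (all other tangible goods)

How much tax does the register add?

€2.31

Ski goggles €117.99: sports equipment, buyer-exempt → 0% → €0.00
Crossword puzzle book €10.73: books → 0% → €0.00
Yoga mat €36.61: sports equipment, buyer-exempt → 0% → €0.00
Bike helmet €50.06: sports equipment, buyer-exempt → 0% → €0.00
Cookbook €34.22: books → 0% → €0.00
Umbrella €26.20: all other tangible goods → 5% → €1.31
Laundry detergent €19.98: all other tangible goods → 5% → €1.00
Total tax = €1.31 + €1.00 = €2.31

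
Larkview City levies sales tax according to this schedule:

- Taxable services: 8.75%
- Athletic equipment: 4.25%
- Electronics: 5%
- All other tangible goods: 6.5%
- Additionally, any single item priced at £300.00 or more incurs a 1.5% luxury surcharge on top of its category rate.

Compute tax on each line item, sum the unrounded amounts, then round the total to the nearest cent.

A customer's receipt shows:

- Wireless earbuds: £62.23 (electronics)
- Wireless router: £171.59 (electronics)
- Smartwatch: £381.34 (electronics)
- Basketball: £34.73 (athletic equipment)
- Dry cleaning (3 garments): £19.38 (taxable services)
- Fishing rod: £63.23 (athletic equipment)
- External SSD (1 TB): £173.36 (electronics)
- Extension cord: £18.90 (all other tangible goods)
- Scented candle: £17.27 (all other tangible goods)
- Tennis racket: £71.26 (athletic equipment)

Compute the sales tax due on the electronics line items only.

Wireless earbuds £62.23: electronics → 5% → £3.1115
Wireless router £171.59: electronics → 5% → £8.5795
Smartwatch £381.34: electronics → 5% + 1.5% surcharge = 6.5% → £24.7871
External SSD (1 TB) £173.36: electronics → 5% → £8.668
Tax on electronics: unrounded sum = £45.1461 → £45.15

£45.15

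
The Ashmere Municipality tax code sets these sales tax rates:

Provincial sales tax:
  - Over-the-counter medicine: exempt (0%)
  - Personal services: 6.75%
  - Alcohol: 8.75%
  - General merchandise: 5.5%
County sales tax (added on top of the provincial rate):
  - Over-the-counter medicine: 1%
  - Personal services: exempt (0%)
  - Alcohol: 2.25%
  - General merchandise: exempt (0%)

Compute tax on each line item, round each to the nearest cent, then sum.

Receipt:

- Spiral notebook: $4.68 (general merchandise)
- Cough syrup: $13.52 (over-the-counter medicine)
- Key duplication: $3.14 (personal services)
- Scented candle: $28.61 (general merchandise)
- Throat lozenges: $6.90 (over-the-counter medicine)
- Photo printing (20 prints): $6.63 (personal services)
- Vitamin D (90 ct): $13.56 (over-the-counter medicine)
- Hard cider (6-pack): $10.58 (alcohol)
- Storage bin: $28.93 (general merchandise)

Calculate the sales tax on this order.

$5.59

Spiral notebook $4.68: general merchandise → 5.5% + 0% county = 5.5% → $0.26
Cough syrup $13.52: over-the-counter medicine → 0% + 1% county = 1% → $0.14
Key duplication $3.14: personal services → 6.75% + 0% county = 6.75% → $0.21
Scented candle $28.61: general merchandise → 5.5% + 0% county = 5.5% → $1.57
Throat lozenges $6.90: over-the-counter medicine → 0% + 1% county = 1% → $0.07
Photo printing (20 prints) $6.63: personal services → 6.75% + 0% county = 6.75% → $0.45
Vitamin D (90 ct) $13.56: over-the-counter medicine → 0% + 1% county = 1% → $0.14
Hard cider (6-pack) $10.58: alcohol → 8.75% + 2.25% county = 11% → $1.16
Storage bin $28.93: general merchandise → 5.5% + 0% county = 5.5% → $1.59
Total tax = $0.26 + $0.14 + $0.21 + $1.57 + $0.07 + $0.45 + $0.14 + $1.16 + $1.59 = $5.59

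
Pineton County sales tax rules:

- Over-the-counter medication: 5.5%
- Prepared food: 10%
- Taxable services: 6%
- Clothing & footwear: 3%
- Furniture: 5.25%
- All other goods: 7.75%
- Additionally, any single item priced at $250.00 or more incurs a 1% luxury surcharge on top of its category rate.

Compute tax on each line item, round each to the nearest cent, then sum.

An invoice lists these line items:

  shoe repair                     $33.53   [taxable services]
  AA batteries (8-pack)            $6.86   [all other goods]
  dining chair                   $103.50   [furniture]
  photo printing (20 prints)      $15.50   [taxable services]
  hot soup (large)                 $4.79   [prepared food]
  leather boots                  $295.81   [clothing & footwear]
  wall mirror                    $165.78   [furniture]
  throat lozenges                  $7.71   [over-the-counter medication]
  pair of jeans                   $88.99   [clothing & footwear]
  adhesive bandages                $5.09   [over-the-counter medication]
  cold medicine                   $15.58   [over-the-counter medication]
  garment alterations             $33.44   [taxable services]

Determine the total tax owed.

Shoe repair $33.53: taxable services → 6% → $2.01
AA batteries (8-pack) $6.86: all other goods → 7.75% → $0.53
Dining chair $103.50: furniture → 5.25% → $5.43
Photo printing (20 prints) $15.50: taxable services → 6% → $0.93
Hot soup (large) $4.79: prepared food → 10% → $0.48
Leather boots $295.81: clothing & footwear → 3% + 1% surcharge = 4% → $11.83
Wall mirror $165.78: furniture → 5.25% → $8.70
Throat lozenges $7.71: over-the-counter medication → 5.5% → $0.42
Pair of jeans $88.99: clothing & footwear → 3% → $2.67
Adhesive bandages $5.09: over-the-counter medication → 5.5% → $0.28
Cold medicine $15.58: over-the-counter medication → 5.5% → $0.86
Garment alterations $33.44: taxable services → 6% → $2.01
Total tax = $2.01 + $0.53 + $5.43 + $0.93 + $0.48 + $11.83 + $8.70 + $0.42 + $2.67 + $0.28 + $0.86 + $2.01 = $36.15

$36.15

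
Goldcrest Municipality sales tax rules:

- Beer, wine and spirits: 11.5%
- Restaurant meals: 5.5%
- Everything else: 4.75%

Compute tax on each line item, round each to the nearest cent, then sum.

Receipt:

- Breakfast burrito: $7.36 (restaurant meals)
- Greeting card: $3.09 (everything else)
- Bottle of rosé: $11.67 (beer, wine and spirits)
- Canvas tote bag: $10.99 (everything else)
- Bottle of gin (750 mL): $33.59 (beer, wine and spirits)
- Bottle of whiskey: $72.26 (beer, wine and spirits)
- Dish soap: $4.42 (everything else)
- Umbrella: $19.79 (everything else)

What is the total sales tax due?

Breakfast burrito $7.36: restaurant meals → 5.5% → $0.40
Greeting card $3.09: everything else → 4.75% → $0.15
Bottle of rosé $11.67: beer, wine and spirits → 11.5% → $1.34
Canvas tote bag $10.99: everything else → 4.75% → $0.52
Bottle of gin (750 mL) $33.59: beer, wine and spirits → 11.5% → $3.86
Bottle of whiskey $72.26: beer, wine and spirits → 11.5% → $8.31
Dish soap $4.42: everything else → 4.75% → $0.21
Umbrella $19.79: everything else → 4.75% → $0.94
Total tax = $0.40 + $0.15 + $1.34 + $0.52 + $3.86 + $8.31 + $0.21 + $0.94 = $15.73

$15.73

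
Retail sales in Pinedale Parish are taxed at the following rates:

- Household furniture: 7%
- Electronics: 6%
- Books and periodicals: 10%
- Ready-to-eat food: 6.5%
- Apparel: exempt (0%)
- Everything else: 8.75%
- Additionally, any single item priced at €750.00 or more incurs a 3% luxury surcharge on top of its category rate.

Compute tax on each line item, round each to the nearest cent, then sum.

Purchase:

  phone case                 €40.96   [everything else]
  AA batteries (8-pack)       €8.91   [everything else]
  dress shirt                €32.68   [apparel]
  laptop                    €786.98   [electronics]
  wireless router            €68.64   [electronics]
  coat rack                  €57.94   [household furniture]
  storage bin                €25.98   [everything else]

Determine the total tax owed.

€85.64

Phone case €40.96: everything else → 8.75% → €3.58
AA batteries (8-pack) €8.91: everything else → 8.75% → €0.78
Dress shirt €32.68: apparel → 0% → €0.00
Laptop €786.98: electronics → 6% + 3% surcharge = 9% → €70.83
Wireless router €68.64: electronics → 6% → €4.12
Coat rack €57.94: household furniture → 7% → €4.06
Storage bin €25.98: everything else → 8.75% → €2.27
Total tax = €3.58 + €0.78 + €70.83 + €4.12 + €4.06 + €2.27 = €85.64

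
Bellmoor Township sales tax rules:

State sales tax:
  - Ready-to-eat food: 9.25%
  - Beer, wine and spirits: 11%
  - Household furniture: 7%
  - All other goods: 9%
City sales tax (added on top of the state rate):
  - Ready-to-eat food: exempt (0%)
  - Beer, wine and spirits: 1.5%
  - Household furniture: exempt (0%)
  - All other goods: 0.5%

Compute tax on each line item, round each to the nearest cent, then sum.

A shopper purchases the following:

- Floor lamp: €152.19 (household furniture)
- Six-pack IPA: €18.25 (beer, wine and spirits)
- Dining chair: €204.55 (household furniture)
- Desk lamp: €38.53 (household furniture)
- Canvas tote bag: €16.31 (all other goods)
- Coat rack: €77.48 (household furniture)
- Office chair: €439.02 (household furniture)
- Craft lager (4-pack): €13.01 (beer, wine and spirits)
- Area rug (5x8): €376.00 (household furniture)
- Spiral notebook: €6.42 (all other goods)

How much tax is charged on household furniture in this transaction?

Floor lamp €152.19: household furniture → 7% + 0% city = 7% → €10.65
Dining chair €204.55: household furniture → 7% + 0% city = 7% → €14.32
Desk lamp €38.53: household furniture → 7% + 0% city = 7% → €2.70
Coat rack €77.48: household furniture → 7% + 0% city = 7% → €5.42
Office chair €439.02: household furniture → 7% + 0% city = 7% → €30.73
Area rug (5x8) €376.00: household furniture → 7% + 0% city = 7% → €26.32
Tax on household furniture = €10.65 + €14.32 + €2.70 + €5.42 + €30.73 + €26.32 = €90.14

€90.14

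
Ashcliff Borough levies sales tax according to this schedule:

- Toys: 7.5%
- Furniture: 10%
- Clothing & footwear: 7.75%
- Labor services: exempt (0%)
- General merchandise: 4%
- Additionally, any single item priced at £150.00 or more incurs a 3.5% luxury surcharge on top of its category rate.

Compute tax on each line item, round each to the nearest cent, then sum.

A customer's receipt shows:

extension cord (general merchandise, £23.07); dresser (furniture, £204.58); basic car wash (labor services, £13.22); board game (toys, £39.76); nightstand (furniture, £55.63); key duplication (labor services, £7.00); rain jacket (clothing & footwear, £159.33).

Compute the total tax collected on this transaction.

Extension cord £23.07: general merchandise → 4% → £0.92
Dresser £204.58: furniture → 10% + 3.5% surcharge = 13.5% → £27.62
Basic car wash £13.22: labor services → 0% → £0.00
Board game £39.76: toys → 7.5% → £2.98
Nightstand £55.63: furniture → 10% → £5.56
Key duplication £7.00: labor services → 0% → £0.00
Rain jacket £159.33: clothing & footwear → 7.75% + 3.5% surcharge = 11.25% → £17.92
Total tax = £0.92 + £27.62 + £2.98 + £5.56 + £17.92 = £55.00

£55.00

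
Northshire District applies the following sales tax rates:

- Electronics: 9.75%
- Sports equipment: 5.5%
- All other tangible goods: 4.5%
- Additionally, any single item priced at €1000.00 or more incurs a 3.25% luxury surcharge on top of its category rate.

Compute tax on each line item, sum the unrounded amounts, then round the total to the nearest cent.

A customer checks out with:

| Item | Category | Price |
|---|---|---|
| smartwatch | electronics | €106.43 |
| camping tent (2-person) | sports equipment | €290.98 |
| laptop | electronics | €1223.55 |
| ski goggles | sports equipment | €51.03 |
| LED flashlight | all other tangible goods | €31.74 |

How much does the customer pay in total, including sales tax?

Smartwatch €106.43: electronics → 9.75% → €10.376925
Camping tent (2-person) €290.98: sports equipment → 5.5% → €16.0039
Laptop €1223.55: electronics → 9.75% + 3.25% surcharge = 13% → €159.0615
Ski goggles €51.03: sports equipment → 5.5% → €2.80665
LED flashlight €31.74: all other tangible goods → 4.5% → €1.4283
Subtotal = €1703.73; unrounded tax = €189.677275 → €189.68; total due = €1893.41

€1893.41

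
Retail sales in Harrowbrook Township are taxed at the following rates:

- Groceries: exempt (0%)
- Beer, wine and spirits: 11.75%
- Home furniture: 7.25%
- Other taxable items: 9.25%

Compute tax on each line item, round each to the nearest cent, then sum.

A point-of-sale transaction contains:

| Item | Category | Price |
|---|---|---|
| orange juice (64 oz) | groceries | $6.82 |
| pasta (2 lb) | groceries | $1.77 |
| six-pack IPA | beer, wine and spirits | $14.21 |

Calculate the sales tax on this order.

$1.67

Orange juice (64 oz) $6.82: groceries → 0% → $0.00
Pasta (2 lb) $1.77: groceries → 0% → $0.00
Six-pack IPA $14.21: beer, wine and spirits → 11.75% → $1.67
Total tax = $1.67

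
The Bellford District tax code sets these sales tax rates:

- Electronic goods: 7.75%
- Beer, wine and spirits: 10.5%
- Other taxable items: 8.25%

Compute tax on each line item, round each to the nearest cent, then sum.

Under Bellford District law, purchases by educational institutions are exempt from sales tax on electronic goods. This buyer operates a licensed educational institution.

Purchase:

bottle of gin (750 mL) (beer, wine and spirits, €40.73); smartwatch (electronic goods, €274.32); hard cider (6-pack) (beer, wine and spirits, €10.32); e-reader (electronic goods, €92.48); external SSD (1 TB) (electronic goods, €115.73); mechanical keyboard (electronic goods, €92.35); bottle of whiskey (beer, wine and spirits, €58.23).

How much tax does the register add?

€11.47

Bottle of gin (750 mL) €40.73: beer, wine and spirits → 10.5% → €4.28
Smartwatch €274.32: electronic goods, buyer-exempt → 0% → €0.00
Hard cider (6-pack) €10.32: beer, wine and spirits → 10.5% → €1.08
E-reader €92.48: electronic goods, buyer-exempt → 0% → €0.00
External SSD (1 TB) €115.73: electronic goods, buyer-exempt → 0% → €0.00
Mechanical keyboard €92.35: electronic goods, buyer-exempt → 0% → €0.00
Bottle of whiskey €58.23: beer, wine and spirits → 10.5% → €6.11
Total tax = €4.28 + €1.08 + €6.11 = €11.47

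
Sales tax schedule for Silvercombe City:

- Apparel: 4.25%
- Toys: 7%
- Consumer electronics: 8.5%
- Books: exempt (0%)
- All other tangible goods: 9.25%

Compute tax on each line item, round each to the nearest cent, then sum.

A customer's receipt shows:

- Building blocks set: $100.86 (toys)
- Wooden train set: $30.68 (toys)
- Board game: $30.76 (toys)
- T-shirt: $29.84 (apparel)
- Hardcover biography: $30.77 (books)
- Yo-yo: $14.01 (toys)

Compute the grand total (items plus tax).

Building blocks set $100.86: toys → 7% → $7.06
Wooden train set $30.68: toys → 7% → $2.15
Board game $30.76: toys → 7% → $2.15
T-shirt $29.84: apparel → 4.25% → $1.27
Hardcover biography $30.77: books → 0% → $0.00
Yo-yo $14.01: toys → 7% → $0.98
Subtotal = $236.92; tax = $13.61; total due = $250.53

$250.53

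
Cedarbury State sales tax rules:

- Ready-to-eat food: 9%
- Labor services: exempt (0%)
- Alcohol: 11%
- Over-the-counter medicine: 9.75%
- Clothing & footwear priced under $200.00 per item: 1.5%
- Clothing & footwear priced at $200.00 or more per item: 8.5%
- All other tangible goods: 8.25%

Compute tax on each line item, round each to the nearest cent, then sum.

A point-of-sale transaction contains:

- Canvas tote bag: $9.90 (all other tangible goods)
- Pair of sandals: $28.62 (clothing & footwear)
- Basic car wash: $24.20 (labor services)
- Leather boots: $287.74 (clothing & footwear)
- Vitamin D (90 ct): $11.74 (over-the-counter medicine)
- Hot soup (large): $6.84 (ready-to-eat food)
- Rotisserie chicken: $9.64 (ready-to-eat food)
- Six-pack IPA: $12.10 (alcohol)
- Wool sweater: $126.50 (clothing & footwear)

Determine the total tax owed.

$31.57

Canvas tote bag $9.90: all other tangible goods → 8.25% → $0.82
Pair of sandals $28.62: clothing & footwear, under $200.00 → 1.5% → $0.43
Basic car wash $24.20: labor services → 0% → $0.00
Leather boots $287.74: clothing & footwear, $200.00 or more → 8.5% → $24.46
Vitamin D (90 ct) $11.74: over-the-counter medicine → 9.75% → $1.14
Hot soup (large) $6.84: ready-to-eat food → 9% → $0.62
Rotisserie chicken $9.64: ready-to-eat food → 9% → $0.87
Six-pack IPA $12.10: alcohol → 11% → $1.33
Wool sweater $126.50: clothing & footwear, under $200.00 → 1.5% → $1.90
Total tax = $0.82 + $0.43 + $24.46 + $1.14 + $0.62 + $0.87 + $1.33 + $1.90 = $31.57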